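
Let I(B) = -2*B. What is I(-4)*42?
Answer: 336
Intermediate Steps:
I(-4)*42 = -2*(-4)*42 = 8*42 = 336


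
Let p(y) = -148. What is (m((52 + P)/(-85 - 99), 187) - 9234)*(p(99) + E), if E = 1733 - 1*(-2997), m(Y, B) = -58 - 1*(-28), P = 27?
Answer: -42447648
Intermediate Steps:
m(Y, B) = -30 (m(Y, B) = -58 + 28 = -30)
E = 4730 (E = 1733 + 2997 = 4730)
(m((52 + P)/(-85 - 99), 187) - 9234)*(p(99) + E) = (-30 - 9234)*(-148 + 4730) = -9264*4582 = -42447648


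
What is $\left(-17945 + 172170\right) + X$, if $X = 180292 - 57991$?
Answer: $276526$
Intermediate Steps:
$X = 122301$ ($X = 180292 - 57991 = 122301$)
$\left(-17945 + 172170\right) + X = \left(-17945 + 172170\right) + 122301 = 154225 + 122301 = 276526$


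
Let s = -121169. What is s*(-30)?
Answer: 3635070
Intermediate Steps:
s*(-30) = -121169*(-30) = 3635070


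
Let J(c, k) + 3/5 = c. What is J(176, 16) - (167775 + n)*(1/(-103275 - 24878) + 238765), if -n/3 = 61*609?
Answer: -8617747639641979/640765 ≈ -1.3449e+10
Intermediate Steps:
n = -111447 (n = -183*609 = -3*37149 = -111447)
J(c, k) = -⅗ + c
J(176, 16) - (167775 + n)*(1/(-103275 - 24878) + 238765) = (-⅗ + 176) - (167775 - 111447)*(1/(-103275 - 24878) + 238765) = 877/5 - 56328*(1/(-128153) + 238765) = 877/5 - 56328*(-1/128153 + 238765) = 877/5 - 56328*30598451044/128153 = 877/5 - 1*1723549550406432/128153 = 877/5 - 1723549550406432/128153 = -8617747639641979/640765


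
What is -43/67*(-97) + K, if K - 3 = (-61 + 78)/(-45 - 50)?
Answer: 414201/6365 ≈ 65.075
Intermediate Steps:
K = 268/95 (K = 3 + (-61 + 78)/(-45 - 50) = 3 + 17/(-95) = 3 + 17*(-1/95) = 3 - 17/95 = 268/95 ≈ 2.8211)
-43/67*(-97) + K = -43/67*(-97) + 268/95 = 4171/67 + 268/95 = 414201/6365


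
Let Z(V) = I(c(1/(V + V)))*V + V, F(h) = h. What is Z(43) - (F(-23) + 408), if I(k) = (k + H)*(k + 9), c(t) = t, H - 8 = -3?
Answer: 275201/172 ≈ 1600.0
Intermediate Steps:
H = 5 (H = 8 - 3 = 5)
I(k) = (5 + k)*(9 + k) (I(k) = (k + 5)*(k + 9) = (5 + k)*(9 + k))
Z(V) = V + V*(45 + 7/V + 1/(4*V²)) (Z(V) = (45 + (1/(V + V))² + 14/(V + V))*V + V = (45 + (1/(2*V))² + 14/((2*V)))*V + V = (45 + (1/(2*V))² + 14*(1/(2*V)))*V + V = (45 + 1/(4*V²) + 7/V)*V + V = (45 + 7/V + 1/(4*V²))*V + V = V*(45 + 7/V + 1/(4*V²)) + V = V + V*(45 + 7/V + 1/(4*V²)))
Z(43) - (F(-23) + 408) = (7 + 46*43 + (¼)/43) - (-23 + 408) = (7 + 1978 + (¼)*(1/43)) - 1*385 = (7 + 1978 + 1/172) - 385 = 341421/172 - 385 = 275201/172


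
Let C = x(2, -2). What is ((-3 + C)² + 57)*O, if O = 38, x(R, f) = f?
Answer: 3116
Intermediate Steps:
C = -2
((-3 + C)² + 57)*O = ((-3 - 2)² + 57)*38 = ((-5)² + 57)*38 = (25 + 57)*38 = 82*38 = 3116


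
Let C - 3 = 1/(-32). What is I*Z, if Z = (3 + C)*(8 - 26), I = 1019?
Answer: -1751661/16 ≈ -1.0948e+5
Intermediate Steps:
C = 95/32 (C = 3 + 1/(-32) = 3 - 1/32 = 95/32 ≈ 2.9688)
Z = -1719/16 (Z = (3 + 95/32)*(8 - 26) = (191/32)*(-18) = -1719/16 ≈ -107.44)
I*Z = 1019*(-1719/16) = -1751661/16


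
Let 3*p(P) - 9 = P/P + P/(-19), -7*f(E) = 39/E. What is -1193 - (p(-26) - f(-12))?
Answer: -636445/532 ≈ -1196.3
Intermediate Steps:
f(E) = -39/(7*E)
p(P) = 10/3 - P/57 (p(P) = 3 + (P/P + P/(-19))/3 = 3 + (1 + P*(-1/19))/3 = 3 + (1 - P/19)/3 = 3 + (⅓ - P/57) = 10/3 - P/57)
-1193 - (p(-26) - f(-12)) = -1193 - ((10/3 - 1/57*(-26)) - (-39)/(7*(-12))) = -1193 - ((10/3 + 26/57) - (-39)*(-1)/(7*12)) = -1193 - (72/19 - 1*13/28) = -1193 - (72/19 - 13/28) = -1193 - 1*1769/532 = -1193 - 1769/532 = -636445/532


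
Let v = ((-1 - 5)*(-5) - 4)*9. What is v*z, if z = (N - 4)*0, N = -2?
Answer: 0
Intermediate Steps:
z = 0 (z = (-2 - 4)*0 = -6*0 = 0)
v = 234 (v = (-6*(-5) - 4)*9 = (30 - 4)*9 = 26*9 = 234)
v*z = 234*0 = 0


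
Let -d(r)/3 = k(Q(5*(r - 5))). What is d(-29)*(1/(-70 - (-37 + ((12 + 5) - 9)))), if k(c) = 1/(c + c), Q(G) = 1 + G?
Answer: -3/13858 ≈ -0.00021648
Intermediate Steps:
k(c) = 1/(2*c)
d(r) = -3/(2*(-24 + 5*r)) (d(r) = -3/(2*(1 + 5*(r - 5))) = -3/(2*(1 + 5*(-5 + r))) = -3/(2*(1 + (-25 + 5*r))) = -3/(2*(-24 + 5*r)))
d(-29)*(1/(-70 - (-37 + ((12 + 5) - 9)))) = (-3/(-48 + 10*(-29)))*(1/(-70 - (-37 + ((12 + 5) - 9)))) = (-3/(-48 - 290))*(1/(-70 - (-37 + (17 - 9)))) = (-3/(-338))*(1/(-70 - (-37 + 8))) = (-3*(-1/338))*(1/(-70 - 1*(-29))) = 3*(1/(-70 + 29))/338 = 3*(1/(-41))/338 = 3*(1*(-1/41))/338 = (3/338)*(-1/41) = -3/13858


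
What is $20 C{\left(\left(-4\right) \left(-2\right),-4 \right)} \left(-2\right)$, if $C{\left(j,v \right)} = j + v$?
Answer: $-160$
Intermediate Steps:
$20 C{\left(\left(-4\right) \left(-2\right),-4 \right)} \left(-2\right) = 20 \left(\left(-4\right) \left(-2\right) - 4\right) \left(-2\right) = 20 \left(8 - 4\right) \left(-2\right) = 20 \cdot 4 \left(-2\right) = 80 \left(-2\right) = -160$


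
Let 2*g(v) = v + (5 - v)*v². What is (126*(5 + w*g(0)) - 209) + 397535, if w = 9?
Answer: 397956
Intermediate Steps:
g(v) = v/2 + v²*(5 - v)/2 (g(v) = (v + (5 - v)*v²)/2 = (v + v²*(5 - v))/2 = v/2 + v²*(5 - v)/2)
(126*(5 + w*g(0)) - 209) + 397535 = (126*(5 + 9*((½)*0*(1 - 1*0² + 5*0))) - 209) + 397535 = (126*(5 + 9*((½)*0*(1 - 1*0 + 0))) - 209) + 397535 = (126*(5 + 9*((½)*0*(1 + 0 + 0))) - 209) + 397535 = (126*(5 + 9*((½)*0*1)) - 209) + 397535 = (126*(5 + 9*0) - 209) + 397535 = (126*(5 + 0) - 209) + 397535 = (126*5 - 209) + 397535 = (630 - 209) + 397535 = 421 + 397535 = 397956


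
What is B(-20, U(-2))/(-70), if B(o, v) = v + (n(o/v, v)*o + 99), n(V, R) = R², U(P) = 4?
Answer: 31/10 ≈ 3.1000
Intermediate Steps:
B(o, v) = 99 + v + o*v² (B(o, v) = v + (v²*o + 99) = v + (o*v² + 99) = v + (99 + o*v²) = 99 + v + o*v²)
B(-20, U(-2))/(-70) = (99 + 4 - 20*4²)/(-70) = (99 + 4 - 20*16)*(-1/70) = (99 + 4 - 320)*(-1/70) = -217*(-1/70) = 31/10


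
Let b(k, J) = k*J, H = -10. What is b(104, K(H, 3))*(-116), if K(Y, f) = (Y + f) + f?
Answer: 48256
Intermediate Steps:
K(Y, f) = Y + 2*f
b(k, J) = J*k
b(104, K(H, 3))*(-116) = ((-10 + 2*3)*104)*(-116) = ((-10 + 6)*104)*(-116) = -4*104*(-116) = -416*(-116) = 48256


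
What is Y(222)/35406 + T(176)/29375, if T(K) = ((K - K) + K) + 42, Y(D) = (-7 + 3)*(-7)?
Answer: 610072/74289375 ≈ 0.0082121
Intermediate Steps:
Y(D) = 28 (Y(D) = -4*(-7) = 28)
T(K) = 42 + K (T(K) = (0 + K) + 42 = K + 42 = 42 + K)
Y(222)/35406 + T(176)/29375 = 28/35406 + (42 + 176)/29375 = 28*(1/35406) + 218*(1/29375) = 2/2529 + 218/29375 = 610072/74289375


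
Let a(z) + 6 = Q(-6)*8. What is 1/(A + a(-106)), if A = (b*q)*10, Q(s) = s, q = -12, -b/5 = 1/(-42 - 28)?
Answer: -7/438 ≈ -0.015982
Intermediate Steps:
b = 1/14 (b = -5/(-42 - 28) = -5/(-70) = -5*(-1/70) = 1/14 ≈ 0.071429)
a(z) = -54 (a(z) = -6 - 6*8 = -6 - 48 = -54)
A = -60/7 (A = ((1/14)*(-12))*10 = -6/7*10 = -60/7 ≈ -8.5714)
1/(A + a(-106)) = 1/(-60/7 - 54) = 1/(-438/7) = -7/438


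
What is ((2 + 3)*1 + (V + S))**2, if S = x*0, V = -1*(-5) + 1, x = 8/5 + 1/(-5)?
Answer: 121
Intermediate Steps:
x = 7/5 (x = 8*(1/5) + 1*(-1/5) = 8/5 - 1/5 = 7/5 ≈ 1.4000)
V = 6 (V = 5 + 1 = 6)
S = 0 (S = (7/5)*0 = 0)
((2 + 3)*1 + (V + S))**2 = ((2 + 3)*1 + (6 + 0))**2 = (5*1 + 6)**2 = (5 + 6)**2 = 11**2 = 121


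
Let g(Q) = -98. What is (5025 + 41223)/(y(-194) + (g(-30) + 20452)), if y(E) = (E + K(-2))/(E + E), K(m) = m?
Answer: 1495352/658129 ≈ 2.2721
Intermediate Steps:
y(E) = (-2 + E)/(2*E) (y(E) = (E - 2)/(E + E) = (-2 + E)/((2*E)) = (-2 + E)*(1/(2*E)) = (-2 + E)/(2*E))
(5025 + 41223)/(y(-194) + (g(-30) + 20452)) = (5025 + 41223)/((½)*(-2 - 194)/(-194) + (-98 + 20452)) = 46248/((½)*(-1/194)*(-196) + 20354) = 46248/(49/97 + 20354) = 46248/(1974387/97) = 46248*(97/1974387) = 1495352/658129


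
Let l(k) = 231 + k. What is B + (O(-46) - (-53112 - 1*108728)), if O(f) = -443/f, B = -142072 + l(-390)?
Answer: 902457/46 ≈ 19619.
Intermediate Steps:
B = -142231 (B = -142072 + (231 - 390) = -142072 - 159 = -142231)
B + (O(-46) - (-53112 - 1*108728)) = -142231 + (-443/(-46) - (-53112 - 1*108728)) = -142231 + (-443*(-1/46) - (-53112 - 108728)) = -142231 + (443/46 - 1*(-161840)) = -142231 + (443/46 + 161840) = -142231 + 7445083/46 = 902457/46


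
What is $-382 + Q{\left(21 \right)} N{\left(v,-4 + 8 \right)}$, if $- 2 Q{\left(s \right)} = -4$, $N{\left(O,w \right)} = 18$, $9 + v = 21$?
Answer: $-346$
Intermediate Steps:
$v = 12$ ($v = -9 + 21 = 12$)
$Q{\left(s \right)} = 2$ ($Q{\left(s \right)} = \left(- \frac{1}{2}\right) \left(-4\right) = 2$)
$-382 + Q{\left(21 \right)} N{\left(v,-4 + 8 \right)} = -382 + 2 \cdot 18 = -382 + 36 = -346$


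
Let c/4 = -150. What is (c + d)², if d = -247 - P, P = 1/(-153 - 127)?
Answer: 56244391281/78400 ≈ 7.1740e+5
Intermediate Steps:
c = -600 (c = 4*(-150) = -600)
P = -1/280 (P = 1/(-280) = -1/280 ≈ -0.0035714)
d = -69159/280 (d = -247 - 1*(-1/280) = -247 + 1/280 = -69159/280 ≈ -247.00)
(c + d)² = (-600 - 69159/280)² = (-237159/280)² = 56244391281/78400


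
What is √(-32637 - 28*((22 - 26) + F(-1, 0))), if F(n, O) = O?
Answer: 5*I*√1301 ≈ 180.35*I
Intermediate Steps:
√(-32637 - 28*((22 - 26) + F(-1, 0))) = √(-32637 - 28*((22 - 26) + 0)) = √(-32637 - 28*(-4 + 0)) = √(-32637 - 28*(-4)) = √(-32637 + 112) = √(-32525) = 5*I*√1301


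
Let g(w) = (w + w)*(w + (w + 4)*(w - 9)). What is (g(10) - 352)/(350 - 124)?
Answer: 64/113 ≈ 0.56637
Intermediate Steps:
g(w) = 2*w*(w + (-9 + w)*(4 + w)) (g(w) = (2*w)*(w + (4 + w)*(-9 + w)) = (2*w)*(w + (-9 + w)*(4 + w)) = 2*w*(w + (-9 + w)*(4 + w)))
(g(10) - 352)/(350 - 124) = (2*10*(-36 + 10² - 4*10) - 352)/(350 - 124) = (2*10*(-36 + 100 - 40) - 352)/226 = (2*10*24 - 352)*(1/226) = (480 - 352)*(1/226) = 128*(1/226) = 64/113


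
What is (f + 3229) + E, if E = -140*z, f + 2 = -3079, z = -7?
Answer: 1128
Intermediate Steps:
f = -3081 (f = -2 - 3079 = -3081)
E = 980 (E = -140*(-7) = 980)
(f + 3229) + E = (-3081 + 3229) + 980 = 148 + 980 = 1128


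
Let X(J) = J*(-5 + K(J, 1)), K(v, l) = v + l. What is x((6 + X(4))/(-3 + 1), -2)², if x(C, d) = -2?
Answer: 4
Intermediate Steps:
K(v, l) = l + v
X(J) = J*(-4 + J) (X(J) = J*(-5 + (1 + J)) = J*(-4 + J))
x((6 + X(4))/(-3 + 1), -2)² = (-2)² = 4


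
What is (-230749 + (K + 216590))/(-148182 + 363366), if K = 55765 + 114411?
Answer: 156017/215184 ≈ 0.72504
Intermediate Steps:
K = 170176
(-230749 + (K + 216590))/(-148182 + 363366) = (-230749 + (170176 + 216590))/(-148182 + 363366) = (-230749 + 386766)/215184 = 156017*(1/215184) = 156017/215184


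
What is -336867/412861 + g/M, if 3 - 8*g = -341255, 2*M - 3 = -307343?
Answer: -277511467129/253777399480 ≈ -1.0935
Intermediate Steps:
M = -153670 (M = 3/2 + (1/2)*(-307343) = 3/2 - 307343/2 = -153670)
g = 170629/4 (g = 3/8 - 1/8*(-341255) = 3/8 + 341255/8 = 170629/4 ≈ 42657.)
-336867/412861 + g/M = -336867/412861 + (170629/4)/(-153670) = -336867*1/412861 + (170629/4)*(-1/153670) = -336867/412861 - 170629/614680 = -277511467129/253777399480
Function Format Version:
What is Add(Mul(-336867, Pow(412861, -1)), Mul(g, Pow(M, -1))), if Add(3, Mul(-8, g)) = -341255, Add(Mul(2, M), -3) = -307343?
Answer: Rational(-277511467129, 253777399480) ≈ -1.0935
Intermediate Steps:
M = -153670 (M = Add(Rational(3, 2), Mul(Rational(1, 2), -307343)) = Add(Rational(3, 2), Rational(-307343, 2)) = -153670)
g = Rational(170629, 4) (g = Add(Rational(3, 8), Mul(Rational(-1, 8), -341255)) = Add(Rational(3, 8), Rational(341255, 8)) = Rational(170629, 4) ≈ 42657.)
Add(Mul(-336867, Pow(412861, -1)), Mul(g, Pow(M, -1))) = Add(Mul(-336867, Pow(412861, -1)), Mul(Rational(170629, 4), Pow(-153670, -1))) = Add(Mul(-336867, Rational(1, 412861)), Mul(Rational(170629, 4), Rational(-1, 153670))) = Add(Rational(-336867, 412861), Rational(-170629, 614680)) = Rational(-277511467129, 253777399480)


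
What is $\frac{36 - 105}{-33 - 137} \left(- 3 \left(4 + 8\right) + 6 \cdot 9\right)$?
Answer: $\frac{621}{85} \approx 7.3059$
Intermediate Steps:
$\frac{36 - 105}{-33 - 137} \left(- 3 \left(4 + 8\right) + 6 \cdot 9\right) = - \frac{69}{-170} \left(\left(-3\right) 12 + 54\right) = \left(-69\right) \left(- \frac{1}{170}\right) \left(-36 + 54\right) = \frac{69}{170} \cdot 18 = \frac{621}{85}$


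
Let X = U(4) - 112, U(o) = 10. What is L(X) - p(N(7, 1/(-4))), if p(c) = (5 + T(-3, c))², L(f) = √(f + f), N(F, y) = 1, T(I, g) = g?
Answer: -36 + 2*I*√51 ≈ -36.0 + 14.283*I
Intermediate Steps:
X = -102 (X = 10 - 112 = -102)
L(f) = √2*√f (L(f) = √(2*f) = √2*√f)
p(c) = (5 + c)²
L(X) - p(N(7, 1/(-4))) = √2*√(-102) - (5 + 1)² = √2*(I*√102) - 1*6² = 2*I*√51 - 1*36 = 2*I*√51 - 36 = -36 + 2*I*√51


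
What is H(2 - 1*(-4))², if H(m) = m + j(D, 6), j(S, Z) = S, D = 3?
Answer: 81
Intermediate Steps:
H(m) = 3 + m (H(m) = m + 3 = 3 + m)
H(2 - 1*(-4))² = (3 + (2 - 1*(-4)))² = (3 + (2 + 4))² = (3 + 6)² = 9² = 81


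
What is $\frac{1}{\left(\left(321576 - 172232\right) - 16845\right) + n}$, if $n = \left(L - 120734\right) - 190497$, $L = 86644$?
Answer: $- \frac{1}{92088} \approx -1.0859 \cdot 10^{-5}$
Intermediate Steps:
$n = -224587$ ($n = \left(86644 - 120734\right) - 190497 = -34090 - 190497 = -224587$)
$\frac{1}{\left(\left(321576 - 172232\right) - 16845\right) + n} = \frac{1}{\left(\left(321576 - 172232\right) - 16845\right) - 224587} = \frac{1}{\left(149344 - 16845\right) - 224587} = \frac{1}{132499 - 224587} = \frac{1}{-92088} = - \frac{1}{92088}$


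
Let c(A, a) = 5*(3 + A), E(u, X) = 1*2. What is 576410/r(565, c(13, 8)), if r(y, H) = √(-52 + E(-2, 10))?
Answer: -57641*I*√2 ≈ -81517.0*I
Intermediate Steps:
E(u, X) = 2
c(A, a) = 15 + 5*A
r(y, H) = 5*I*√2 (r(y, H) = √(-52 + 2) = √(-50) = 5*I*√2)
576410/r(565, c(13, 8)) = 576410/((5*I*√2)) = 576410*(-I*√2/10) = -57641*I*√2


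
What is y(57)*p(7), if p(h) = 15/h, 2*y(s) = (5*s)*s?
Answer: 243675/14 ≈ 17405.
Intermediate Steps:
y(s) = 5*s**2/2 (y(s) = ((5*s)*s)/2 = (5*s**2)/2 = 5*s**2/2)
y(57)*p(7) = ((5/2)*57**2)*(15/7) = ((5/2)*3249)*(15*(1/7)) = (16245/2)*(15/7) = 243675/14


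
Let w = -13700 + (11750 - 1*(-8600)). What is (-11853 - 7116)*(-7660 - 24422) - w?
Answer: 608556808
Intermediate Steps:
w = 6650 (w = -13700 + (11750 + 8600) = -13700 + 20350 = 6650)
(-11853 - 7116)*(-7660 - 24422) - w = (-11853 - 7116)*(-7660 - 24422) - 1*6650 = -18969*(-32082) - 6650 = 608563458 - 6650 = 608556808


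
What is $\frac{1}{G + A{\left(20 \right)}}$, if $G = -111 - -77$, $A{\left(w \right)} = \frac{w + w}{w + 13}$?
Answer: $- \frac{33}{1082} \approx -0.030499$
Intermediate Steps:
$A{\left(w \right)} = \frac{2 w}{13 + w}$
$G = -34$ ($G = -111 + 77 = -34$)
$\frac{1}{G + A{\left(20 \right)}} = \frac{1}{-34 + 2 \cdot 20 \frac{1}{13 + 20}} = \frac{1}{-34 + 2 \cdot 20 \cdot \frac{1}{33}} = \frac{1}{-34 + \frac{40}{33}} = \frac{1}{- \frac{1082}{33}} = - \frac{33}{1082}$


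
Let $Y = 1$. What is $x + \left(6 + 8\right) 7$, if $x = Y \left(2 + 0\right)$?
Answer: $100$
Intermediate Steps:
$x = 2$ ($x = 1 \left(2 + 0\right) = 1 \cdot 2 = 2$)
$x + \left(6 + 8\right) 7 = 2 + \left(6 + 8\right) 7 = 2 + 14 \cdot 7 = 2 + 98 = 100$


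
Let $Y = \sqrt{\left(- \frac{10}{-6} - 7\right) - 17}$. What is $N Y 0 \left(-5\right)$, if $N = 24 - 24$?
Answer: $0$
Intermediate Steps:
$N = 0$ ($N = 24 - 24 = 0$)
$Y = \frac{i \sqrt{201}}{3}$ ($Y = \sqrt{\left(\left(-10\right) \left(- \frac{1}{6}\right) - 7\right) - 17} = \sqrt{\left(\frac{5}{3} - 7\right) - 17} = \sqrt{- \frac{16}{3} - 17} = \sqrt{- \frac{67}{3}} = \frac{i \sqrt{201}}{3} \approx 4.7258 i$)
$N Y 0 \left(-5\right) = 0 \frac{i \sqrt{201}}{3} \cdot 0 \left(-5\right) = 0 \cdot 0 = 0$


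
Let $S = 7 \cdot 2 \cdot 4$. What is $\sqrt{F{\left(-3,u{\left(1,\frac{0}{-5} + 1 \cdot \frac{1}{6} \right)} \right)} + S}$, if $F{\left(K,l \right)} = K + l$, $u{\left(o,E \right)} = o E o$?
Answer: $\frac{\sqrt{1914}}{6} \approx 7.2915$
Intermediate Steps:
$u{\left(o,E \right)} = E o^{2}$ ($u{\left(o,E \right)} = E o o = E o^{2}$)
$S = 56$ ($S = 14 \cdot 4 = 56$)
$\sqrt{F{\left(-3,u{\left(1,\frac{0}{-5} + 1 \cdot \frac{1}{6} \right)} \right)} + S} = \sqrt{\left(-3 + \left(\frac{0}{-5} + 1 \cdot \frac{1}{6}\right) 1^{2}\right) + 56} = \sqrt{\left(-3 + \left(0 \left(- \frac{1}{5}\right) + 1 \cdot \frac{1}{6}\right) 1\right) + 56} = \sqrt{\left(-3 + \left(0 + \frac{1}{6}\right) 1\right) + 56} = \sqrt{\left(-3 + \frac{1}{6} \cdot 1\right) + 56} = \sqrt{\left(-3 + \frac{1}{6}\right) + 56} = \sqrt{- \frac{17}{6} + 56} = \sqrt{\frac{319}{6}} = \frac{\sqrt{1914}}{6}$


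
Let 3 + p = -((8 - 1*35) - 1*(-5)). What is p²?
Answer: 361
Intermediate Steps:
p = 19 (p = -3 - ((8 - 1*35) - 1*(-5)) = -3 - ((8 - 35) + 5) = -3 - (-27 + 5) = -3 - 1*(-22) = -3 + 22 = 19)
p² = 19² = 361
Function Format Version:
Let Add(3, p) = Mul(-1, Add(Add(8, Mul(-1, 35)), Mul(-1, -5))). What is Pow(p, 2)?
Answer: 361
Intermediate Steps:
p = 19 (p = Add(-3, Mul(-1, Add(Add(8, Mul(-1, 35)), Mul(-1, -5)))) = Add(-3, Mul(-1, Add(Add(8, -35), 5))) = Add(-3, Mul(-1, Add(-27, 5))) = Add(-3, Mul(-1, -22)) = Add(-3, 22) = 19)
Pow(p, 2) = Pow(19, 2) = 361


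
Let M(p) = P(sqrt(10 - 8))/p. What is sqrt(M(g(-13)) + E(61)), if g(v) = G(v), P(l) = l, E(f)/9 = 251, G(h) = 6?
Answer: sqrt(81324 + 6*sqrt(2))/6 ≈ 47.531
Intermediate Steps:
E(f) = 2259 (E(f) = 9*251 = 2259)
g(v) = 6
M(p) = sqrt(2)/p (M(p) = sqrt(10 - 8)/p = sqrt(2)/p)
sqrt(M(g(-13)) + E(61)) = sqrt(sqrt(2)/6 + 2259) = sqrt(2259 + sqrt(2)/6)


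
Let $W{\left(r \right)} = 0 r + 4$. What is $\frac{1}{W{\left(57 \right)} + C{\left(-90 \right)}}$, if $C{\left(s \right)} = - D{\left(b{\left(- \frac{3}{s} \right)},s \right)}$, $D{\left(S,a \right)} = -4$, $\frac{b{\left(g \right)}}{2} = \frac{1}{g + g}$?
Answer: $\frac{1}{8} \approx 0.125$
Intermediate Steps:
$b{\left(g \right)} = \frac{1}{g}$ ($b{\left(g \right)} = \frac{2}{g + g} = \frac{2}{2 g} = 2 \frac{1}{2 g} = \frac{1}{g}$)
$W{\left(r \right)} = 4$ ($W{\left(r \right)} = 0 + 4 = 4$)
$C{\left(s \right)} = 4$ ($C{\left(s \right)} = \left(-1\right) \left(-4\right) = 4$)
$\frac{1}{W{\left(57 \right)} + C{\left(-90 \right)}} = \frac{1}{4 + 4} = \frac{1}{8}$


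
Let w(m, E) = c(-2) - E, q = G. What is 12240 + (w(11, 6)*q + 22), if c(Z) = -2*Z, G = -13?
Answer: 12288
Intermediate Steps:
q = -13
w(m, E) = 4 - E (w(m, E) = -2*(-2) - E = 4 - E)
12240 + (w(11, 6)*q + 22) = 12240 + ((4 - 1*6)*(-13) + 22) = 12240 + ((4 - 6)*(-13) + 22) = 12240 + (-2*(-13) + 22) = 12240 + (26 + 22) = 12240 + 48 = 12288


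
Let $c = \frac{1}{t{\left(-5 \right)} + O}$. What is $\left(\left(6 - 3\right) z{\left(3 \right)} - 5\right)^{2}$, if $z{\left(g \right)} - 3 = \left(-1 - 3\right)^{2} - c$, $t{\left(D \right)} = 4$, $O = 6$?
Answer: $\frac{267289}{100} \approx 2672.9$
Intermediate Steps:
$c = \frac{1}{10}$ ($c = \frac{1}{4 + 6} = \frac{1}{10} \approx 0.1$)
$z{\left(g \right)} = \frac{189}{10}$ ($z{\left(g \right)} = 3 + \left(\left(-1 - 3\right)^{2} - \frac{1}{10}\right) = 3 - \left(\frac{1}{10} - \left(-4\right)^{2}\right) = 3 + \left(16 - \frac{1}{10}\right) = 3 + \frac{159}{10} = \frac{189}{10}$)
$\left(\left(6 - 3\right) z{\left(3 \right)} - 5\right)^{2} = \left(\left(6 - 3\right) \frac{189}{10} - 5\right)^{2} = \left(3 \cdot \frac{189}{10} - 5\right)^{2} = \left(\frac{567}{10} - 5\right)^{2} = \left(\frac{517}{10}\right)^{2} = \frac{267289}{100}$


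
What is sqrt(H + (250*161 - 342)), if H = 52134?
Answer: sqrt(92042) ≈ 303.38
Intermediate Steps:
sqrt(H + (250*161 - 342)) = sqrt(52134 + (250*161 - 342)) = sqrt(52134 + (40250 - 342)) = sqrt(52134 + 39908) = sqrt(92042)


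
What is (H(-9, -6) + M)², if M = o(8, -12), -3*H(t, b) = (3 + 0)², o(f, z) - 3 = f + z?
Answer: 16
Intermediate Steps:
o(f, z) = 3 + f + z (o(f, z) = 3 + (f + z) = 3 + f + z)
H(t, b) = -3 (H(t, b) = -(3 + 0)²/3 = -⅓*3² = -⅓*9 = -3)
M = -1 (M = 3 + 8 - 12 = -1)
(H(-9, -6) + M)² = (-3 - 1)² = (-4)² = 16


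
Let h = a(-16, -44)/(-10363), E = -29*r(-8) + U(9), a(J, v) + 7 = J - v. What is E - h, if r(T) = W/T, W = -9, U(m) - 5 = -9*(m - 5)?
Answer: -5274599/82904 ≈ -63.623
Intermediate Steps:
a(J, v) = -7 + J - v (a(J, v) = -7 + (J - v) = -7 + J - v)
U(m) = 50 - 9*m (U(m) = 5 - 9*(m - 5) = 5 - 9*(-5 + m) = 5 + (45 - 9*m) = 50 - 9*m)
r(T) = -9/T
E = -509/8 (E = -(-261)/(-8) + (50 - 9*9) = -(-261)*(-1)/8 + (50 - 81) = -29*9/8 - 31 = -261/8 - 31 = -509/8 ≈ -63.625)
h = -21/10363 (h = (-7 - 16 - 1*(-44))/(-10363) = (-7 - 16 + 44)*(-1/10363) = 21*(-1/10363) = -21/10363 ≈ -0.0020264)
E - h = -509/8 - 1*(-21/10363) = -509/8 + 21/10363 = -5274599/82904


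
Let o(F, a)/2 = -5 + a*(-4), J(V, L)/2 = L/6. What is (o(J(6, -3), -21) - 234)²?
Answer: 5776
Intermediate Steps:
J(V, L) = L/3 (J(V, L) = 2*(L/6) = L/3)
o(F, a) = -10 - 8*a (o(F, a) = 2*(-5 + a*(-4)) = 2*(-5 - 4*a) = -10 - 8*a)
(o(J(6, -3), -21) - 234)² = ((-10 - 8*(-21)) - 234)² = ((-10 + 168) - 234)² = (158 - 234)² = (-76)² = 5776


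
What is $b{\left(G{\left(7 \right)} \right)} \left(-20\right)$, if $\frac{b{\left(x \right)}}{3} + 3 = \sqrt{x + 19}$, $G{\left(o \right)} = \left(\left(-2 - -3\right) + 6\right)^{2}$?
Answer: $180 - 120 \sqrt{17} \approx -314.77$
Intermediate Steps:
$G{\left(o \right)} = 49$ ($G{\left(o \right)} = \left(\left(-2 + 3\right) + 6\right)^{2} = \left(1 + 6\right)^{2} = 7^{2} = 49$)
$b{\left(x \right)} = -9 + 3 \sqrt{19 + x}$ ($b{\left(x \right)} = -9 + 3 \sqrt{x + 19} = -9 + 3 \sqrt{19 + x}$)
$b{\left(G{\left(7 \right)} \right)} \left(-20\right) = \left(-9 + 3 \sqrt{19 + 49}\right) \left(-20\right) = \left(-9 + 3 \sqrt{68}\right) \left(-20\right) = \left(-9 + 3 \cdot 2 \sqrt{17}\right) \left(-20\right) = \left(-9 + 6 \sqrt{17}\right) \left(-20\right) = 180 - 120 \sqrt{17}$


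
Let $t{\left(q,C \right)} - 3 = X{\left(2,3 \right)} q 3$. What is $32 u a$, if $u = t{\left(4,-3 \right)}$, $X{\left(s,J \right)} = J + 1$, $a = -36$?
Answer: $-58752$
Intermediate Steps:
$X{\left(s,J \right)} = 1 + J$
$t{\left(q,C \right)} = 3 + 12 q$ ($t{\left(q,C \right)} = 3 + \left(1 + 3\right) q 3 = 3 + 4 q 3 = 3 + 12 q$)
$u = 51$ ($u = 3 + 12 \cdot 4 = 3 + 48 = 51$)
$32 u a = 32 \cdot 51 \left(-36\right) = 1632 \left(-36\right) = -58752$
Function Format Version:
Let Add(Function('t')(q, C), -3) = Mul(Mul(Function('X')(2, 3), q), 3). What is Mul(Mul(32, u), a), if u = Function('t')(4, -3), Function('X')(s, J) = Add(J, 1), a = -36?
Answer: -58752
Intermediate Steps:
Function('X')(s, J) = Add(1, J)
Function('t')(q, C) = Add(3, Mul(12, q)) (Function('t')(q, C) = Add(3, Mul(Mul(Add(1, 3), q), 3)) = Add(3, Mul(Mul(4, q), 3)) = Add(3, Mul(12, q)))
u = 51 (u = Add(3, Mul(12, 4)) = Add(3, 48) = 51)
Mul(Mul(32, u), a) = Mul(Mul(32, 51), -36) = Mul(1632, -36) = -58752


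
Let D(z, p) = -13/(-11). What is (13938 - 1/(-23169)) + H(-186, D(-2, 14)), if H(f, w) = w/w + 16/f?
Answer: 10011471668/718239 ≈ 13939.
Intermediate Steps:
D(z, p) = 13/11 (D(z, p) = -13*(-1/11) = 13/11)
H(f, w) = 1 + 16/f
(13938 - 1/(-23169)) + H(-186, D(-2, 14)) = (13938 - 1/(-23169)) + (16 - 186)/(-186) = (13938 - 1*(-1/23169)) - 1/186*(-170) = (13938 + 1/23169) + 85/93 = 322929523/23169 + 85/93 = 10011471668/718239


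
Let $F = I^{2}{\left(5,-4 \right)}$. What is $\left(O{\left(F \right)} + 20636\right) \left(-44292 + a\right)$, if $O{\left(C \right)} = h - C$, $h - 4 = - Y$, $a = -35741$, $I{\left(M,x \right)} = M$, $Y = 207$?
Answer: $-1633313464$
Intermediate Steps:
$h = -203$ ($h = 4 - 207 = -203$)
$F = 25$ ($F = 5^{2} = 25$)
$O{\left(C \right)} = -203 - C$
$\left(O{\left(F \right)} + 20636\right) \left(-44292 + a\right) = \left(\left(-203 - 25\right) + 20636\right) \left(-44292 - 35741\right) = \left(\left(-203 - 25\right) + 20636\right) \left(-80033\right) = \left(-228 + 20636\right) \left(-80033\right) = 20408 \left(-80033\right) = -1633313464$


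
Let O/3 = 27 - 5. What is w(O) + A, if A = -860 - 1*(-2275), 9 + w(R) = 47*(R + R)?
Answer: 7610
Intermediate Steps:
O = 66 (O = 3*(27 - 5) = 3*22 = 66)
w(R) = -9 + 94*R (w(R) = -9 + 47*(R + R) = -9 + 47*(2*R) = -9 + 94*R)
A = 1415 (A = -860 + 2275 = 1415)
w(O) + A = (-9 + 94*66) + 1415 = (-9 + 6204) + 1415 = 6195 + 1415 = 7610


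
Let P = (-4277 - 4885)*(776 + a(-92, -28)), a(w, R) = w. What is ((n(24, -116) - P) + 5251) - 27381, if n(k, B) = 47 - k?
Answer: 6244701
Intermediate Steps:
P = -6266808 (P = (-4277 - 4885)*(776 - 92) = -9162*684 = -6266808)
((n(24, -116) - P) + 5251) - 27381 = (((47 - 1*24) - 1*(-6266808)) + 5251) - 27381 = (((47 - 24) + 6266808) + 5251) - 27381 = ((23 + 6266808) + 5251) - 27381 = (6266831 + 5251) - 27381 = 6272082 - 27381 = 6244701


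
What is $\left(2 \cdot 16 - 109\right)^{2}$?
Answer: $5929$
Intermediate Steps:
$\left(2 \cdot 16 - 109\right)^{2} = \left(32 - 109\right)^{2} = \left(-77\right)^{2} = 5929$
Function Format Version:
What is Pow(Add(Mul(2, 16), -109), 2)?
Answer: 5929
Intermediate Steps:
Pow(Add(Mul(2, 16), -109), 2) = Pow(Add(32, -109), 2) = Pow(-77, 2) = 5929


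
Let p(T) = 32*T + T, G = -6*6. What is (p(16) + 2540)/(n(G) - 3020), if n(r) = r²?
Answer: -767/431 ≈ -1.7796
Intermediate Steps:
G = -36
p(T) = 33*T
(p(16) + 2540)/(n(G) - 3020) = (33*16 + 2540)/((-36)² - 3020) = (528 + 2540)/(1296 - 3020) = 3068/(-1724) = 3068*(-1/1724) = -767/431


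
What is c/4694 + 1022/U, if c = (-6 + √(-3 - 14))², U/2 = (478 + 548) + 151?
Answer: 2420997/5524838 - 6*I*√17/2347 ≈ 0.4382 - 0.010541*I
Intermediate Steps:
U = 2354 (U = 2*((478 + 548) + 151) = 2*(1026 + 151) = 2*1177 = 2354)
c = (-6 + I*√17)² (c = (-6 + √(-17))² = (-6 + I*√17)² ≈ 19.0 - 49.477*I)
c/4694 + 1022/U = (6 - I*√17)²/4694 + 1022/2354 = (6 - I*√17)²*(1/4694) + 1022*(1/2354) = (6 - I*√17)²/4694 + 511/1177 = 511/1177 + (6 - I*√17)²/4694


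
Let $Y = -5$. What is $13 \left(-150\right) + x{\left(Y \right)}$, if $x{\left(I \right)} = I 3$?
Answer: $-1965$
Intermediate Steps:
$x{\left(I \right)} = 3 I$
$13 \left(-150\right) + x{\left(Y \right)} = 13 \left(-150\right) + 3 \left(-5\right) = -1950 - 15 = -1965$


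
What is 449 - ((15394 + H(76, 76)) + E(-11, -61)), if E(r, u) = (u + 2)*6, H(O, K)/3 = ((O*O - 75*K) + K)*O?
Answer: -49247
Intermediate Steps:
H(O, K) = 3*O*(O² - 74*K) (H(O, K) = 3*(((O*O - 75*K) + K)*O) = 3*(((O² - 75*K) + K)*O) = 3*((O² - 74*K)*O) = 3*(O*(O² - 74*K)) = 3*O*(O² - 74*K))
E(r, u) = 12 + 6*u (E(r, u) = (2 + u)*6 = 12 + 6*u)
449 - ((15394 + H(76, 76)) + E(-11, -61)) = 449 - ((15394 + 3*76*(76² - 74*76)) + (12 + 6*(-61))) = 449 - ((15394 + 3*76*(5776 - 5624)) + (12 - 366)) = 449 - ((15394 + 3*76*152) - 354) = 449 - ((15394 + 34656) - 354) = 449 - (50050 - 354) = 449 - 1*49696 = 449 - 49696 = -49247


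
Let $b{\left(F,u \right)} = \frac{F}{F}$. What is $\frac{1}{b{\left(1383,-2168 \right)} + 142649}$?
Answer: $\frac{1}{142650} \approx 7.0102 \cdot 10^{-6}$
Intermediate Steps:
$b{\left(F,u \right)} = 1$
$\frac{1}{b{\left(1383,-2168 \right)} + 142649} = \frac{1}{1 + 142649} = \frac{1}{142650}$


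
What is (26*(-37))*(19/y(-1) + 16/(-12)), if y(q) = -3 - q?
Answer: 31265/3 ≈ 10422.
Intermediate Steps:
(26*(-37))*(19/y(-1) + 16/(-12)) = (26*(-37))*(19/(-3 - 1*(-1)) + 16/(-12)) = -962*(19/(-3 + 1) + 16*(-1/12)) = -962*(19/(-2) - 4/3) = -962*(19*(-1/2) - 4/3) = -962*(-19/2 - 4/3) = -962*(-65/6) = 31265/3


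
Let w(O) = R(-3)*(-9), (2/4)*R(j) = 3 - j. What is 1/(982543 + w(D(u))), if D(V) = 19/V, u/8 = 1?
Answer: 1/982435 ≈ 1.0179e-6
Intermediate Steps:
R(j) = 6 - 2*j (R(j) = 2*(3 - j) = 6 - 2*j)
u = 8 (u = 8*1 = 8)
w(O) = -108 (w(O) = (6 - 2*(-3))*(-9) = (6 + 6)*(-9) = 12*(-9) = -108)
1/(982543 + w(D(u))) = 1/(982543 - 108) = 1/982435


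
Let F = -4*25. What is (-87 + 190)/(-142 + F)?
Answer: -103/242 ≈ -0.42562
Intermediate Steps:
F = -100
(-87 + 190)/(-142 + F) = (-87 + 190)/(-142 - 100) = 103/(-242) = 103*(-1/242) = -103/242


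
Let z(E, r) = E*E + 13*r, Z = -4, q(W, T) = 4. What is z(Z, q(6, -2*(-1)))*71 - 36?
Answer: 4792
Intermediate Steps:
z(E, r) = E² + 13*r
z(Z, q(6, -2*(-1)))*71 - 36 = ((-4)² + 13*4)*71 - 36 = (16 + 52)*71 - 36 = 68*71 - 36 = 4828 - 36 = 4792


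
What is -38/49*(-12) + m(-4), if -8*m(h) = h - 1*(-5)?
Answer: 3599/392 ≈ 9.1811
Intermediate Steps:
m(h) = -5/8 - h/8 (m(h) = -(h - 1*(-5))/8 = -(h + 5)/8 = -(5 + h)/8 = -5/8 - h/8)
-38/49*(-12) + m(-4) = -38/49*(-12) + (-5/8 - ⅛*(-4)) = -38*1/49*(-12) + (-5/8 + ½) = -38/49*(-12) - ⅛ = 456/49 - ⅛ = 3599/392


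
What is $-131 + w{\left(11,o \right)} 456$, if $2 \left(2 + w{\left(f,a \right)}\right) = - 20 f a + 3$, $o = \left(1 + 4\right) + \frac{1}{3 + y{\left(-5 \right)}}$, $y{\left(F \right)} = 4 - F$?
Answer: $-255339$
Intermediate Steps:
$o = \frac{61}{12}$ ($o = \left(1 + 4\right) + \frac{1}{3 + \left(4 - -5\right)} = 5 + \frac{1}{3 + \left(4 + 5\right)} = 5 + \frac{1}{3 + 9} = 5 + \frac{1}{12} = \frac{61}{12} \approx 5.0833$)
$w{\left(f,a \right)} = - \frac{1}{2} - 10 a f$ ($w{\left(f,a \right)} = -2 + \frac{- 20 f a + 3}{2} = -2 + \frac{- 20 a f + 3}{2} = -2 + \frac{3 - 20 a f}{2} = -2 - \left(- \frac{3}{2} + 10 a f\right) = - \frac{1}{2} - 10 a f$)
$-131 + w{\left(11,o \right)} 456 = -131 + \left(- \frac{1}{2} - \frac{305}{6} \cdot 11\right) 456 = -131 + \left(- \frac{1}{2} - \frac{3355}{6}\right) 456 = -131 - 255208 = -255339$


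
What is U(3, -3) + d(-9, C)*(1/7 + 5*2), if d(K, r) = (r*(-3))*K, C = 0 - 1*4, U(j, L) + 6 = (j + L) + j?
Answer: -7689/7 ≈ -1098.4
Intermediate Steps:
U(j, L) = -6 + L + 2*j (U(j, L) = -6 + ((j + L) + j) = -6 + ((L + j) + j) = -6 + (L + 2*j) = -6 + L + 2*j)
C = -4 (C = 0 - 4 = -4)
d(K, r) = -3*K*r (d(K, r) = (-3*r)*K = -3*K*r)
U(3, -3) + d(-9, C)*(1/7 + 5*2) = (-6 - 3 + 2*3) + (-3*(-9)*(-4))*(1/7 + 5*2) = (-6 - 3 + 6) - 108*(⅐ + 10) = -3 - 108*71/7 = -3 - 7668/7 = -7689/7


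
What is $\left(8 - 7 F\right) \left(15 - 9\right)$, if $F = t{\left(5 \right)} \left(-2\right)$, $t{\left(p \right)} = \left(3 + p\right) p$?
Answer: $3408$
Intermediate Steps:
$t{\left(p \right)} = p \left(3 + p\right)$
$F = -80$ ($F = 5 \left(3 + 5\right) \left(-2\right) = 5 \cdot 8 \left(-2\right) = 40 \left(-2\right) = -80$)
$\left(8 - 7 F\right) \left(15 - 9\right) = \left(8 - -560\right) \left(15 - 9\right) = \left(8 + 560\right) \left(15 - 9\right) = 568 \cdot 6 = 3408$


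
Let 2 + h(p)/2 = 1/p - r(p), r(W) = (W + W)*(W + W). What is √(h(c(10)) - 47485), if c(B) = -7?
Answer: 3*I*√260687/7 ≈ 218.82*I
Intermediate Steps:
r(W) = 4*W² (r(W) = (2*W)*(2*W) = 4*W²)
h(p) = -4 - 8*p² + 2/p (h(p) = -4 + 2*(1/p - 4*p²) = -4 + (-8*p² + 2/p) = -4 - 8*p² + 2/p)
√(h(c(10)) - 47485) = √((-4 - 8*(-7)² + 2/(-7)) - 47485) = √((-4 - 8*49 + 2*(-⅐)) - 47485) = √((-4 - 392 - 2/7) - 47485) = √(-2774/7 - 47485) = √(-335169/7) = 3*I*√260687/7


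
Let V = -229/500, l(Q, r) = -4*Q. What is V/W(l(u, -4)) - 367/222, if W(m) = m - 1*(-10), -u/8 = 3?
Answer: -9750919/5883000 ≈ -1.6575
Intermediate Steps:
u = -24 (u = -8*3 = -24)
W(m) = 10 + m (W(m) = m + 10 = 10 + m)
V = -229/500 (V = -229*1/500 = -229/500 ≈ -0.45800)
V/W(l(u, -4)) - 367/222 = -229/(500*(10 - 4*(-24))) - 367/222 = -229/(500*(10 + 96)) - 367*1/222 = -229/500/106 - 367/222 = -229/500*1/106 - 367/222 = -229/53000 - 367/222 = -9750919/5883000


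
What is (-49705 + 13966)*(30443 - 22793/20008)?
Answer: -21767936959989/20008 ≈ -1.0880e+9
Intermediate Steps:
(-49705 + 13966)*(30443 - 22793/20008) = -35739*(30443 - 22793*1/20008) = -35739*(30443 - 22793/20008) = -35739*609080751/20008 = -21767936959989/20008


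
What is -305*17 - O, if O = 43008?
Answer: -48193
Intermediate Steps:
-305*17 - O = -305*17 - 1*43008 = -5185 - 43008 = -48193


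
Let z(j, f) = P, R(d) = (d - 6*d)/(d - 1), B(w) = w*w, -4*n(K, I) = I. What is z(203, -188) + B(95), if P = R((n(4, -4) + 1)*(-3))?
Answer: 63145/7 ≈ 9020.7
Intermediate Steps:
n(K, I) = -I/4
B(w) = w²
R(d) = -5*d/(-1 + d) (R(d) = (-5*d)/(-1 + d) = -5*d/(-1 + d))
P = -30/7 (P = -5*(-¼*(-4) + 1)*(-3)/(-1 + (-¼*(-4) + 1)*(-3)) = -5*(1 + 1)*(-3)/(-1 + (1 + 1)*(-3)) = -5*2*(-3)/(-1 + 2*(-3)) = -5*(-6)/(-1 - 6) = -5*(-6)/(-7) = -5*(-6)*(-⅐) = -30/7 ≈ -4.2857)
z(j, f) = -30/7
z(203, -188) + B(95) = -30/7 + 95² = -30/7 + 9025 = 63145/7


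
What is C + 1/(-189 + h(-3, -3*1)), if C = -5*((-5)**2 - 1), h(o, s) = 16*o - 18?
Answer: -30601/255 ≈ -120.00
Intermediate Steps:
h(o, s) = -18 + 16*o
C = -120 (C = -5*(25 - 1) = -5*24 = -120)
C + 1/(-189 + h(-3, -3*1)) = -120 + 1/(-189 + (-18 + 16*(-3))) = -120 + 1/(-189 + (-18 - 48)) = -120 + 1/(-189 - 66) = -120 + 1/(-255) = -120 - 1/255 = -30601/255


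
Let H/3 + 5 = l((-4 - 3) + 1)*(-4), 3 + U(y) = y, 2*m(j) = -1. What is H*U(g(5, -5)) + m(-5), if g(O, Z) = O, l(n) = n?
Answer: 227/2 ≈ 113.50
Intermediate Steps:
m(j) = -1/2 (m(j) = (1/2)*(-1) = -1/2)
U(y) = -3 + y
H = 57 (H = -15 + 3*(((-4 - 3) + 1)*(-4)) = -15 + 3*((-7 + 1)*(-4)) = -15 + 3*(-6*(-4)) = -15 + 3*24 = -15 + 72 = 57)
H*U(g(5, -5)) + m(-5) = 57*(-3 + 5) - 1/2 = 57*2 - 1/2 = 114 - 1/2 = 227/2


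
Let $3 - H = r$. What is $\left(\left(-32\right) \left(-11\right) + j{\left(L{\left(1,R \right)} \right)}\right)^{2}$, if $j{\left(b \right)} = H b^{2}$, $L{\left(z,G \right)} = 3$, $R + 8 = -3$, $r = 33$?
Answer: $6724$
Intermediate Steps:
$R = -11$ ($R = -8 - 3 = -11$)
$H = -30$ ($H = 3 - 33 = -30$)
$j{\left(b \right)} = - 30 b^{2}$
$\left(\left(-32\right) \left(-11\right) + j{\left(L{\left(1,R \right)} \right)}\right)^{2} = \left(\left(-32\right) \left(-11\right) - 30 \cdot 3^{2}\right)^{2} = \left(352 - 270\right)^{2} = 82^{2} = 6724$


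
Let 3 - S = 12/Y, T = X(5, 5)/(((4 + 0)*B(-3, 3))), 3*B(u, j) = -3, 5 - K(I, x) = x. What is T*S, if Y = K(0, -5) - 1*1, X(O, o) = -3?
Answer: 5/4 ≈ 1.2500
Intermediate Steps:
K(I, x) = 5 - x
B(u, j) = -1 (B(u, j) = (⅓)*(-3) = -1)
Y = 9 (Y = (5 - 1*(-5)) - 1*1 = (5 + 5) - 1 = 10 - 1 = 9)
T = ¾ (T = -3*(-1/(4 + 0)) = -3/(4*(-1)) = -3/(-4) = -3*(-¼) = ¾ ≈ 0.75000)
S = 5/3 (S = 3 - 12/9 = 3 - 1*4/3 = 3 - 4/3 = 5/3 ≈ 1.6667)
T*S = (¾)*(5/3) = 5/4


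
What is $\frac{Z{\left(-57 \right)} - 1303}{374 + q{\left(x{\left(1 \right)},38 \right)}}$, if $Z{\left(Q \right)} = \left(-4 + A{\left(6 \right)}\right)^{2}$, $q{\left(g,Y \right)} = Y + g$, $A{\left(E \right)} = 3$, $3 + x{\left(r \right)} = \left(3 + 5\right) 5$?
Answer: $- \frac{1302}{449} \approx -2.8998$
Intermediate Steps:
$x{\left(r \right)} = 37$ ($x{\left(r \right)} = -3 + \left(3 + 5\right) 5 = -3 + 8 \cdot 5 = -3 + 40 = 37$)
$Z{\left(Q \right)} = 1$ ($Z{\left(Q \right)} = \left(-4 + 3\right)^{2} = \left(-1\right)^{2} = 1$)
$\frac{Z{\left(-57 \right)} - 1303}{374 + q{\left(x{\left(1 \right)},38 \right)}} = \frac{1 - 1303}{374 + \left(38 + 37\right)} = - \frac{1302}{374 + 75} = - \frac{1302}{449}$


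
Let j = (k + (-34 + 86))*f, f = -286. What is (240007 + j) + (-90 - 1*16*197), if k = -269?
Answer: 298827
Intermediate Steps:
j = 62062 (j = (-269 + (-34 + 86))*(-286) = (-269 + 52)*(-286) = -217*(-286) = 62062)
(240007 + j) + (-90 - 1*16*197) = (240007 + 62062) + (-90 - 1*16*197) = 302069 + (-90 - 16*197) = 302069 + (-90 - 3152) = 302069 - 3242 = 298827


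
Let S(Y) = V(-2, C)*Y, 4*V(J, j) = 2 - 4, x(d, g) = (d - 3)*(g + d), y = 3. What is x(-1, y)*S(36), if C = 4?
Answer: 144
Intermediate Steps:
x(d, g) = (-3 + d)*(d + g)
V(J, j) = -½ (V(J, j) = (2 - 4)/4 = (¼)*(-2) = -½)
S(Y) = -Y/2
x(-1, y)*S(36) = ((-1)² - 3*(-1) - 3*3 - 1*3)*(-½*36) = (1 + 3 - 9 - 3)*(-18) = -8*(-18) = 144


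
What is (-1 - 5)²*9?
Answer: 324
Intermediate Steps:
(-1 - 5)²*9 = (-6)²*9 = 36*9 = 324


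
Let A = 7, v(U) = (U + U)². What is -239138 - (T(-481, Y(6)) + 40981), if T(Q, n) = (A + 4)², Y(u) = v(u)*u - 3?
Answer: -280240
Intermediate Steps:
v(U) = 4*U² (v(U) = (2*U)² = 4*U²)
Y(u) = -3 + 4*u³ (Y(u) = (4*u²)*u - 3 = 4*u³ - 3 = -3 + 4*u³)
T(Q, n) = 121 (T(Q, n) = (7 + 4)² = 11² = 121)
-239138 - (T(-481, Y(6)) + 40981) = -239138 - (121 + 40981) = -239138 - 1*41102 = -239138 - 41102 = -280240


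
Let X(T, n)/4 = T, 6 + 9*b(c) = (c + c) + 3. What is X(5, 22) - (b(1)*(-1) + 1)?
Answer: 170/9 ≈ 18.889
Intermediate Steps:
b(c) = -⅓ + 2*c/9 (b(c) = -⅔ + ((c + c) + 3)/9 = -⅔ + (2*c + 3)/9 = -⅔ + (3 + 2*c)/9 = -⅔ + (⅓ + 2*c/9) = -⅓ + 2*c/9)
X(T, n) = 4*T
X(5, 22) - (b(1)*(-1) + 1) = 4*5 - ((-⅓ + (2/9)*1)*(-1) + 1) = 20 - ((-⅓ + 2/9)*(-1) + 1) = 20 - (-⅑*(-1) + 1) = 20 - (⅑ + 1) = 20 - 1*10/9 = 20 - 10/9 = 170/9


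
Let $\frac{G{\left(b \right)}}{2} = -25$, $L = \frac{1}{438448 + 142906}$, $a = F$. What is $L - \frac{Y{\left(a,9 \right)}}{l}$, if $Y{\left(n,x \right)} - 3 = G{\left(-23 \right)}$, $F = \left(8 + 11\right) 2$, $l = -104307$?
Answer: $- \frac{27219331}{60639291678} \approx -0.00044887$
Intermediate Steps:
$F = 38$ ($F = 19 \cdot 2 = 38$)
$a = 38$
$L = \frac{1}{581354} \approx 1.7201 \cdot 10^{-6}$
$G{\left(b \right)} = -50$ ($G{\left(b \right)} = 2 \left(-25\right) = -50$)
$Y{\left(n,x \right)} = -47$ ($Y{\left(n,x \right)} = 3 - 50 = -47$)
$L - \frac{Y{\left(a,9 \right)}}{l} = \frac{1}{581354} - - \frac{47}{-104307} = \frac{1}{581354} - \left(-47\right) \left(- \frac{1}{104307}\right) = \frac{1}{581354} - \frac{47}{104307} = - \frac{27219331}{60639291678}$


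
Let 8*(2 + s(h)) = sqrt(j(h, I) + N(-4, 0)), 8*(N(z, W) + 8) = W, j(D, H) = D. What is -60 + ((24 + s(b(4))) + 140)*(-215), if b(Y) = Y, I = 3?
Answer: -34890 - 215*I/4 ≈ -34890.0 - 53.75*I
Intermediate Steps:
N(z, W) = -8 + W/8
s(h) = -2 + sqrt(-8 + h)/8 (s(h) = -2 + sqrt(h + (-8 + (1/8)*0))/8 = -2 + sqrt(h + (-8 + 0))/8 = -2 + sqrt(h - 8)/8 = -2 + sqrt(-8 + h)/8)
-60 + ((24 + s(b(4))) + 140)*(-215) = -60 + ((24 + (-2 + sqrt(-8 + 4)/8)) + 140)*(-215) = -60 + ((24 + (-2 + sqrt(-4)/8)) + 140)*(-215) = -60 + ((24 + (-2 + (2*I)/8)) + 140)*(-215) = -60 + ((24 + (-2 + I/4)) + 140)*(-215) = -60 + ((22 + I/4) + 140)*(-215) = -60 + (162 + I/4)*(-215) = -60 + (-34830 - 215*I/4) = -34890 - 215*I/4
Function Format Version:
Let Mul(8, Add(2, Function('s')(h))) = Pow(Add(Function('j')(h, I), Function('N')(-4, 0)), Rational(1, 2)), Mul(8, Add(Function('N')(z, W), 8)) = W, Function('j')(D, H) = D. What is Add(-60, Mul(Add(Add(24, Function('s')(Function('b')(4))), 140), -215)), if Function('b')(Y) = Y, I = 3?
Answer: Add(-34890, Mul(Rational(-215, 4), I)) ≈ Add(-34890., Mul(-53.750, I))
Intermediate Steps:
Function('N')(z, W) = Add(-8, Mul(Rational(1, 8), W))
Function('s')(h) = Add(-2, Mul(Rational(1, 8), Pow(Add(-8, h), Rational(1, 2)))) (Function('s')(h) = Add(-2, Mul(Rational(1, 8), Pow(Add(h, Add(-8, Mul(Rational(1, 8), 0))), Rational(1, 2)))) = Add(-2, Mul(Rational(1, 8), Pow(Add(h, Add(-8, 0)), Rational(1, 2)))) = Add(-2, Mul(Rational(1, 8), Pow(Add(h, -8), Rational(1, 2)))) = Add(-2, Mul(Rational(1, 8), Pow(Add(-8, h), Rational(1, 2)))))
Add(-60, Mul(Add(Add(24, Function('s')(Function('b')(4))), 140), -215)) = Add(-60, Mul(Add(Add(24, Add(-2, Mul(Rational(1, 8), Pow(Add(-8, 4), Rational(1, 2))))), 140), -215)) = Add(-60, Mul(Add(Add(24, Add(-2, Mul(Rational(1, 8), Pow(-4, Rational(1, 2))))), 140), -215)) = Add(-60, Mul(Add(Add(24, Add(-2, Mul(Rational(1, 8), Mul(2, I)))), 140), -215)) = Add(-60, Mul(Add(Add(24, Add(-2, Mul(Rational(1, 4), I))), 140), -215)) = Add(-60, Mul(Add(Add(22, Mul(Rational(1, 4), I)), 140), -215)) = Add(-60, Mul(Add(162, Mul(Rational(1, 4), I)), -215)) = Add(-60, Add(-34830, Mul(Rational(-215, 4), I))) = Add(-34890, Mul(Rational(-215, 4), I))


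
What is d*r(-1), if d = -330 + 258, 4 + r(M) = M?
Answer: 360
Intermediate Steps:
r(M) = -4 + M
d = -72
d*r(-1) = -72*(-4 - 1) = -72*(-5) = 360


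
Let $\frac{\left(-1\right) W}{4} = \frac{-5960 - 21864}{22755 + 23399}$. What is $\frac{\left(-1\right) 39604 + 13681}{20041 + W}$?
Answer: $- \frac{12728193}{9841315} \approx -1.2933$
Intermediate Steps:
$W = \frac{1184}{491}$ ($W = - 4 \frac{-5960 - 21864}{22755 + 23399} = - 4 \left(- \frac{27824}{46154}\right) = - 4 \left(\left(-27824\right) \frac{1}{46154}\right) = \left(-4\right) \left(- \frac{296}{491}\right) = \frac{1184}{491} \approx 2.4114$)
$\frac{\left(-1\right) 39604 + 13681}{20041 + W} = \frac{\left(-1\right) 39604 + 13681}{20041 + \frac{1184}{491}} = \frac{-39604 + 13681}{\frac{9841315}{491}} = \left(-25923\right) \frac{491}{9841315} = - \frac{12728193}{9841315}$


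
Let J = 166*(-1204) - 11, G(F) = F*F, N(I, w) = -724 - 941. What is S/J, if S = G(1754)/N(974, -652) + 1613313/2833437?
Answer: 2904809366449/314314937308125 ≈ 0.0092417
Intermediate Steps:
N(I, w) = -1665
G(F) = F²
J = -199875 (J = -199864 - 11 = -199875)
S = -2904809366449/1572557535 (S = 1754²/(-1665) + 1613313/2833437 = 3076516*(-1/1665) + 1613313*(1/2833437) = -3076516/1665 + 537771/944479 = -2904809366449/1572557535 ≈ -1847.2)
S/J = -2904809366449/1572557535/(-199875) = -2904809366449/1572557535*(-1/199875) = 2904809366449/314314937308125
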